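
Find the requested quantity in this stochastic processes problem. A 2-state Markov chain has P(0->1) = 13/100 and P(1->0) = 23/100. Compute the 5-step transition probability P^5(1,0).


Computing P^5 by matrix multiplication.
P = [[0.8700, 0.1300], [0.2300, 0.7700]]
After raising P to the power 5:
P^5(1,0) = 0.5703

0.5703


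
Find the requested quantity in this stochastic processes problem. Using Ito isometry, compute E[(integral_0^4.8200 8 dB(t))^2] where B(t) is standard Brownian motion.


By Ito isometry: E[(int f dB)^2] = int f^2 dt
= 8^2 * 4.8200
= 64 * 4.8200 = 308.4800

308.4800


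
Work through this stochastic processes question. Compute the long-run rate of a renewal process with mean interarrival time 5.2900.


Long-run renewal rate = 1/E(X)
= 1/5.2900
= 0.1890

0.1890


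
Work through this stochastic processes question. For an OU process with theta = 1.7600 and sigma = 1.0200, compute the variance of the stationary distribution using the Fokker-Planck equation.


Stationary variance = sigma^2 / (2*theta)
= 1.0200^2 / (2*1.7600)
= 1.0404 / 3.5200
= 0.2956

0.2956


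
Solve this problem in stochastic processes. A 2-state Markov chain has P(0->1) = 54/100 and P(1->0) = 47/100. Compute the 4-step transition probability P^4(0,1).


Computing P^4 by matrix multiplication.
P = [[0.4600, 0.5400], [0.4700, 0.5300]]
After raising P to the power 4:
P^4(0,1) = 0.5347

0.5347


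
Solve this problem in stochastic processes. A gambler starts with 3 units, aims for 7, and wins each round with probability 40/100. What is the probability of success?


Gambler's ruin formula:
r = q/p = 0.6000/0.4000 = 1.5000
P(win) = (1 - r^i)/(1 - r^N)
= (1 - 1.5000^3)/(1 - 1.5000^7)
= 0.1476

0.1476


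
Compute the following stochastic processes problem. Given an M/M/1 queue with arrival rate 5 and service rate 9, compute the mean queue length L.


rho = 5/9 = 0.5556
L = rho/(1-rho)
= 0.5556/0.4444
= 1.2500

1.2500


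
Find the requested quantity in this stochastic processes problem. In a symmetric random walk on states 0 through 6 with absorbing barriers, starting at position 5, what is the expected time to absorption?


For symmetric RW on 0,...,N with absorbing barriers, E(i) = i*(N-i)
E(5) = 5 * 1 = 5

5


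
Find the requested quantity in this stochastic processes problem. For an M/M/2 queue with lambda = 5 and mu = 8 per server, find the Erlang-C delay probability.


a = lambda/mu = 0.6250
rho = a/c = 0.3125
Erlang-C formula applied:
C(c,a) = 0.1488

0.1488


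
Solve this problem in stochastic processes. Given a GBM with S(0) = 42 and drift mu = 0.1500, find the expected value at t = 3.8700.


E[S(t)] = S(0) * exp(mu * t)
= 42 * exp(0.1500 * 3.8700)
= 42 * 1.7869
= 75.0511

75.0511


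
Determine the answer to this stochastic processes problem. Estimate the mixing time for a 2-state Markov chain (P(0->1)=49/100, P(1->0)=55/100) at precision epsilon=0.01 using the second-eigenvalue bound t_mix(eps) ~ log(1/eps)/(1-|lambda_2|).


lambda_2 = |1 - p01 - p10| = |1 - 0.4900 - 0.5500| = 0.0400
t_mix ~ log(1/eps)/(1 - |lambda_2|)
= log(100)/(1 - 0.0400) = 4.6052/0.9600
= 4.7971

4.7971


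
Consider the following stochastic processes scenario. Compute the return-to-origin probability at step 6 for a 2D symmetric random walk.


P = C(6,3)^2 / 4^6
= 20^2 / 4096
= 400 / 4096
= 0.0977

0.0977


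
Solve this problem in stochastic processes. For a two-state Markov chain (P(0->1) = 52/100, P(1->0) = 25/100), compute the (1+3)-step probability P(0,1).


P^4 = P^1 * P^3
Computing via matrix multiplication of the transition matrix.
Entry (0,1) of P^4 = 0.6734

0.6734


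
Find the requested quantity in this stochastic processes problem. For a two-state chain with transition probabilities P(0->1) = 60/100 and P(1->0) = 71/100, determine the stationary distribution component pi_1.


Stationary distribution: pi_0 = p10/(p01+p10), pi_1 = p01/(p01+p10)
p01 = 0.6000, p10 = 0.7100
pi_1 = 0.4580

0.4580


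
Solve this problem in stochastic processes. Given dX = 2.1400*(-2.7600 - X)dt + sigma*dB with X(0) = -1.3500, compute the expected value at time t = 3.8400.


E[X(t)] = mu + (X(0) - mu)*exp(-theta*t)
= -2.7600 + (-1.3500 - -2.7600)*exp(-2.1400*3.8400)
= -2.7600 + 1.4100 * 2.6986e-04
= -2.7596

-2.7596


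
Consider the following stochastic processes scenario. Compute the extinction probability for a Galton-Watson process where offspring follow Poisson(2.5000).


Since mu = 2.5000 > 1, extinction prob q < 1.
Solve s = exp(mu*(s-1)) iteratively.
q = 0.1074

0.1074


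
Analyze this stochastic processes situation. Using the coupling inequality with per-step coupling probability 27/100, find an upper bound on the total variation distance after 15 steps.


TV distance bound <= (1-delta)^n
= (1 - 0.2700)^15
= 0.7300^15
= 0.0089

0.0089


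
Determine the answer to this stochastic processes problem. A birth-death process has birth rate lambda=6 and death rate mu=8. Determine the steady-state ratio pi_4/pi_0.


For birth-death process, pi_n/pi_0 = (lambda/mu)^n
= (6/8)^4
= 0.3164

0.3164


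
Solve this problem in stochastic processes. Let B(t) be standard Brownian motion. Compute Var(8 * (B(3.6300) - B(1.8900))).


Var(alpha*(B(t)-B(s))) = alpha^2 * (t-s)
= 8^2 * (3.6300 - 1.8900)
= 64 * 1.7400
= 111.3600

111.3600


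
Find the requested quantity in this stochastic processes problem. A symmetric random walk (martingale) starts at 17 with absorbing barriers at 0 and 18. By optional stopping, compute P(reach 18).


By optional stopping theorem: E(M at tau) = M(0) = 17
P(hit 18)*18 + P(hit 0)*0 = 17
P(hit 18) = (17 - 0)/(18 - 0) = 17/18 = 0.9444

0.9444


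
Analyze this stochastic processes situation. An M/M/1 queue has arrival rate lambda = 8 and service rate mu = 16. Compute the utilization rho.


rho = lambda/mu
= 8/16
= 0.5000

0.5000


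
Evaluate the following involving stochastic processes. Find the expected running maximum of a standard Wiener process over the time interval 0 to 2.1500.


E(max B(s)) = sqrt(2t/pi)
= sqrt(2*2.1500/pi)
= sqrt(1.3687)
= 1.1699

1.1699


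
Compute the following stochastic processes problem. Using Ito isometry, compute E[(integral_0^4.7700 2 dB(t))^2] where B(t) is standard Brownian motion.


By Ito isometry: E[(int f dB)^2] = int f^2 dt
= 2^2 * 4.7700
= 4 * 4.7700 = 19.0800

19.0800


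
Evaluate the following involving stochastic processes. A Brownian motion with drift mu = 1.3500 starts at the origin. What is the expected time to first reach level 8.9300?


Expected first passage time = a/mu
= 8.9300/1.3500
= 6.6148

6.6148


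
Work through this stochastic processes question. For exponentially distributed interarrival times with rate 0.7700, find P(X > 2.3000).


P(X > t) = exp(-lambda * t)
= exp(-0.7700 * 2.3000)
= exp(-1.7710) = 0.1702

0.1702


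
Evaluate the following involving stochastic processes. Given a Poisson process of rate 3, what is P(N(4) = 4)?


P(N(t)=k) = (lambda*t)^k * exp(-lambda*t) / k!
lambda*t = 12
= 12^4 * exp(-12) / 4!
= 20736 * 6.1442e-06 / 24
= 0.0053

0.0053


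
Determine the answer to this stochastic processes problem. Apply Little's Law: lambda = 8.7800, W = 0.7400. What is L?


Little's Law: L = lambda * W
= 8.7800 * 0.7400
= 6.4972

6.4972


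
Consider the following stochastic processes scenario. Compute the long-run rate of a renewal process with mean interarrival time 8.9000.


Long-run renewal rate = 1/E(X)
= 1/8.9000
= 0.1124

0.1124


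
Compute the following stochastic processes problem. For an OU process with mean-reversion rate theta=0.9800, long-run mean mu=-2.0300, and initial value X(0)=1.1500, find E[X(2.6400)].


E[X(t)] = mu + (X(0) - mu)*exp(-theta*t)
= -2.0300 + (1.1500 - -2.0300)*exp(-0.9800*2.6400)
= -2.0300 + 3.1800 * 0.0752
= -1.7908

-1.7908


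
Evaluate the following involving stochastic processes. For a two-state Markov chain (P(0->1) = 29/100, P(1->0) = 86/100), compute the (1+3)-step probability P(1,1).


P^4 = P^1 * P^3
Computing via matrix multiplication of the transition matrix.
Entry (1,1) of P^4 = 0.2526

0.2526


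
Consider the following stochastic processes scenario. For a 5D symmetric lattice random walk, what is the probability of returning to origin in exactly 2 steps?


P(return in 2 steps) = P(reverse first step) = 1/(2d)
= 1/10
= 0.1000

0.1000


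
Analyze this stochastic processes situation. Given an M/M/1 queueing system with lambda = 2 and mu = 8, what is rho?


rho = lambda/mu
= 2/8
= 0.2500

0.2500


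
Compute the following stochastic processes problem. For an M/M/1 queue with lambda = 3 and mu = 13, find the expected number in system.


rho = 3/13 = 0.2308
L = rho/(1-rho)
= 0.2308/0.7692
= 0.3000

0.3000


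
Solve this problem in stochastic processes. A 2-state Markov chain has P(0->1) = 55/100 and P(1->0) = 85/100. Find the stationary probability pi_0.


Stationary distribution: pi_0 = p10/(p01+p10), pi_1 = p01/(p01+p10)
p01 = 0.5500, p10 = 0.8500
pi_0 = 0.6071

0.6071


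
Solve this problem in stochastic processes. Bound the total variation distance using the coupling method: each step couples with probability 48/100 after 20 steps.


TV distance bound <= (1-delta)^n
= (1 - 0.4800)^20
= 0.5200^20
= 2.0896e-06

2.0896e-06


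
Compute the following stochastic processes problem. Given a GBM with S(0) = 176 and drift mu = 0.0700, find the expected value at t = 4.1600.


E[S(t)] = S(0) * exp(mu * t)
= 176 * exp(0.0700 * 4.1600)
= 176 * 1.3380
= 235.4937

235.4937


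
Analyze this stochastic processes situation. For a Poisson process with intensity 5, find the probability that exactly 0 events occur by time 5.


P(N(t)=k) = (lambda*t)^k * exp(-lambda*t) / k!
lambda*t = 25
= 25^0 * exp(-25) / 0!
= 1 * 1.3888e-11 / 1
= 1.3888e-11

1.3888e-11


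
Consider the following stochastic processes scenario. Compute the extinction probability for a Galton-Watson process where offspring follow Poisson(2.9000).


Since mu = 2.9000 > 1, extinction prob q < 1.
Solve s = exp(mu*(s-1)) iteratively.
q = 0.0668

0.0668


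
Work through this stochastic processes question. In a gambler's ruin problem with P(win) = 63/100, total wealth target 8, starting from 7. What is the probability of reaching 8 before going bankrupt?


Gambler's ruin formula:
r = q/p = 0.3700/0.6300 = 0.5873
P(win) = (1 - r^i)/(1 - r^N)
= (1 - 0.5873^7)/(1 - 0.5873^8)
= 0.9899

0.9899


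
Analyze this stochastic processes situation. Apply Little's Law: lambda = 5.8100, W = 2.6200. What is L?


Little's Law: L = lambda * W
= 5.8100 * 2.6200
= 15.2222

15.2222


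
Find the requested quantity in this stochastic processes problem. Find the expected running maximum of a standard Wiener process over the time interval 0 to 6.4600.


E(max B(s)) = sqrt(2t/pi)
= sqrt(2*6.4600/pi)
= sqrt(4.1126)
= 2.0279

2.0279


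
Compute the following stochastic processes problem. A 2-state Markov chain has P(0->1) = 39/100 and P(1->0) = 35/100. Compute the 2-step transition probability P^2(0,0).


Computing P^2 by matrix multiplication.
P = [[0.6100, 0.3900], [0.3500, 0.6500]]
After raising P to the power 2:
P^2(0,0) = 0.5086

0.5086


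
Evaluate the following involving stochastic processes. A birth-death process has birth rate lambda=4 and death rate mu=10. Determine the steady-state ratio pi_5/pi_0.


For birth-death process, pi_n/pi_0 = (lambda/mu)^n
= (4/10)^5
= 0.0102

0.0102


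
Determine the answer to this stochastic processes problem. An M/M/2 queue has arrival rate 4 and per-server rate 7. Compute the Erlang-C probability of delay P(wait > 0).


a = lambda/mu = 0.5714
rho = a/c = 0.2857
Erlang-C formula applied:
C(c,a) = 0.1270

0.1270


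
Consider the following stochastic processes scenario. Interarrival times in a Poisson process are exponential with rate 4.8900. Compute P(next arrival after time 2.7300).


P(X > t) = exp(-lambda * t)
= exp(-4.8900 * 2.7300)
= exp(-13.3497) = 1.5933e-06

1.5933e-06


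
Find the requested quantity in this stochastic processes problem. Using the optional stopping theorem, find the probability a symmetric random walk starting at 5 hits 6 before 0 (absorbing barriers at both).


By optional stopping theorem: E(M at tau) = M(0) = 5
P(hit 6)*6 + P(hit 0)*0 = 5
P(hit 6) = (5 - 0)/(6 - 0) = 5/6 = 0.8333

0.8333


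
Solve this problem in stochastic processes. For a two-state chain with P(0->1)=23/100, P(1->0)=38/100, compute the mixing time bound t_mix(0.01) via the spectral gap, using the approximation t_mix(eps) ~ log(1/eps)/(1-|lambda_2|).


lambda_2 = |1 - p01 - p10| = |1 - 0.2300 - 0.3800| = 0.3900
t_mix ~ log(1/eps)/(1 - |lambda_2|)
= log(100)/(1 - 0.3900) = 4.6052/0.6100
= 7.5495

7.5495


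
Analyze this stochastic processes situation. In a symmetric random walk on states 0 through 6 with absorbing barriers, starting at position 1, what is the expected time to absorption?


For symmetric RW on 0,...,N with absorbing barriers, E(i) = i*(N-i)
E(1) = 1 * 5 = 5

5


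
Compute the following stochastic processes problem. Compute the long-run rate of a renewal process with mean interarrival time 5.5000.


Long-run renewal rate = 1/E(X)
= 1/5.5000
= 0.1818

0.1818


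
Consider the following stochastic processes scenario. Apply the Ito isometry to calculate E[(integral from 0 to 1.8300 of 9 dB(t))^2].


By Ito isometry: E[(int f dB)^2] = int f^2 dt
= 9^2 * 1.8300
= 81 * 1.8300 = 148.2300

148.2300


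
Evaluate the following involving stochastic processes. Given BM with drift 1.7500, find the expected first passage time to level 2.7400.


Expected first passage time = a/mu
= 2.7400/1.7500
= 1.5657

1.5657


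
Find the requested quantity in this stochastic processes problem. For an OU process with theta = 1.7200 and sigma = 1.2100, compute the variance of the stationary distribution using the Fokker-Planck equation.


Stationary variance = sigma^2 / (2*theta)
= 1.2100^2 / (2*1.7200)
= 1.4641 / 3.4400
= 0.4256

0.4256


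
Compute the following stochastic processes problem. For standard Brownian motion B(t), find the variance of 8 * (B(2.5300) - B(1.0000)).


Var(alpha*(B(t)-B(s))) = alpha^2 * (t-s)
= 8^2 * (2.5300 - 1.0000)
= 64 * 1.5300
= 97.9200

97.9200


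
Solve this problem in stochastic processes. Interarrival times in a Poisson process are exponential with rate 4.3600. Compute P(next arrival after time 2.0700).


P(X > t) = exp(-lambda * t)
= exp(-4.3600 * 2.0700)
= exp(-9.0252) = 1.2034e-04

1.2034e-04


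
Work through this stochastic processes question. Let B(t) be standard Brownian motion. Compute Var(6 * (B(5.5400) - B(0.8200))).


Var(alpha*(B(t)-B(s))) = alpha^2 * (t-s)
= 6^2 * (5.5400 - 0.8200)
= 36 * 4.7200
= 169.9200

169.9200


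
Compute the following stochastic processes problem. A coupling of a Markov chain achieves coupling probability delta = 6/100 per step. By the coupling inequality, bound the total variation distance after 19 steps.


TV distance bound <= (1-delta)^n
= (1 - 0.0600)^19
= 0.9400^19
= 0.3086

0.3086


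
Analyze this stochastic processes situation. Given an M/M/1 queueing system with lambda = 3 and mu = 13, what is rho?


rho = lambda/mu
= 3/13
= 0.2308

0.2308


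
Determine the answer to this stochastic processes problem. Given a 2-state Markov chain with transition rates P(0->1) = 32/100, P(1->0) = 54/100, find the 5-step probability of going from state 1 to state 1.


Computing P^5 by matrix multiplication.
P = [[0.6800, 0.3200], [0.5400, 0.4600]]
After raising P to the power 5:
P^5(1,1) = 0.3721

0.3721


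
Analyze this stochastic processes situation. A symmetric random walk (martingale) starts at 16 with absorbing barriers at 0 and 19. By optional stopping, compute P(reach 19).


By optional stopping theorem: E(M at tau) = M(0) = 16
P(hit 19)*19 + P(hit 0)*0 = 16
P(hit 19) = (16 - 0)/(19 - 0) = 16/19 = 0.8421

0.8421


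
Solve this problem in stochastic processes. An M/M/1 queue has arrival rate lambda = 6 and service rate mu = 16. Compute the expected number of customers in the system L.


rho = 6/16 = 0.3750
L = rho/(1-rho)
= 0.3750/0.6250
= 0.6000

0.6000


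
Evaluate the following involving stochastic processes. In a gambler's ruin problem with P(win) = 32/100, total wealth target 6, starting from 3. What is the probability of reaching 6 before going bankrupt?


Gambler's ruin formula:
r = q/p = 0.6800/0.3200 = 2.1250
P(win) = (1 - r^i)/(1 - r^N)
= (1 - 2.1250^3)/(1 - 2.1250^6)
= 0.0944

0.0944


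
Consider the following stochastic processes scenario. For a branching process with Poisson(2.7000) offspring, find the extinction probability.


Since mu = 2.7000 > 1, extinction prob q < 1.
Solve s = exp(mu*(s-1)) iteratively.
q = 0.0844

0.0844


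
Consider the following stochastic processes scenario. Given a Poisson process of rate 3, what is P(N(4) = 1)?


P(N(t)=k) = (lambda*t)^k * exp(-lambda*t) / k!
lambda*t = 12
= 12^1 * exp(-12) / 1!
= 12 * 6.1442e-06 / 1
= 7.3731e-05

7.3731e-05


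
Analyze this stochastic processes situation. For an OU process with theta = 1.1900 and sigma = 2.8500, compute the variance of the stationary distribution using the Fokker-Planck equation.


Stationary variance = sigma^2 / (2*theta)
= 2.8500^2 / (2*1.1900)
= 8.1225 / 2.3800
= 3.4128

3.4128


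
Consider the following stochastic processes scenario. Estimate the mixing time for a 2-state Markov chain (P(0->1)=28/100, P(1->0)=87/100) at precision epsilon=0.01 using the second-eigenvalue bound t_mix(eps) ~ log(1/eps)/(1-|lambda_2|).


lambda_2 = |1 - p01 - p10| = |1 - 0.2800 - 0.8700| = 0.1500
t_mix ~ log(1/eps)/(1 - |lambda_2|)
= log(100)/(1 - 0.1500) = 4.6052/0.8500
= 5.4178

5.4178


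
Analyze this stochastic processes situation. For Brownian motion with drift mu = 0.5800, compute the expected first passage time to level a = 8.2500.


Expected first passage time = a/mu
= 8.2500/0.5800
= 14.2241

14.2241


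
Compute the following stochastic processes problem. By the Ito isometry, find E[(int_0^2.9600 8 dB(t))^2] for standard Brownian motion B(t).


By Ito isometry: E[(int f dB)^2] = int f^2 dt
= 8^2 * 2.9600
= 64 * 2.9600 = 189.4400

189.4400


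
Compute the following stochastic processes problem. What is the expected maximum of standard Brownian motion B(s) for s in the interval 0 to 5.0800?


E(max B(s)) = sqrt(2t/pi)
= sqrt(2*5.0800/pi)
= sqrt(3.2340)
= 1.7983

1.7983


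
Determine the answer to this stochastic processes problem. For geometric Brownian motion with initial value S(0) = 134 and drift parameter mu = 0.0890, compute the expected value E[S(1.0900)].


E[S(t)] = S(0) * exp(mu * t)
= 134 * exp(0.0890 * 1.0900)
= 134 * 1.1019
= 147.6508

147.6508


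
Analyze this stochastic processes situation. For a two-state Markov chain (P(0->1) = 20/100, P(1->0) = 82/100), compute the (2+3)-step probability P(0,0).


P^5 = P^2 * P^3
Computing via matrix multiplication of the transition matrix.
Entry (0,0) of P^5 = 0.8039

0.8039


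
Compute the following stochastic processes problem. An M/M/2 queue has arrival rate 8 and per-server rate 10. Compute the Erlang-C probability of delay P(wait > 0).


a = lambda/mu = 0.8000
rho = a/c = 0.4000
Erlang-C formula applied:
C(c,a) = 0.2286

0.2286


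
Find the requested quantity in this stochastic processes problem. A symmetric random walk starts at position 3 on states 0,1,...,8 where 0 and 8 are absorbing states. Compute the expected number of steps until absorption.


For symmetric RW on 0,...,N with absorbing barriers, E(i) = i*(N-i)
E(3) = 3 * 5 = 15

15


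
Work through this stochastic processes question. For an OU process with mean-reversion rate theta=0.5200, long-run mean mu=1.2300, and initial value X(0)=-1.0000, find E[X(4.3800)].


E[X(t)] = mu + (X(0) - mu)*exp(-theta*t)
= 1.2300 + (-1.0000 - 1.2300)*exp(-0.5200*4.3800)
= 1.2300 + -2.2300 * 0.1025
= 1.0014

1.0014


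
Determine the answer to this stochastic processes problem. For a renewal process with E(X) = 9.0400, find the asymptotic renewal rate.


Long-run renewal rate = 1/E(X)
= 1/9.0400
= 0.1106

0.1106


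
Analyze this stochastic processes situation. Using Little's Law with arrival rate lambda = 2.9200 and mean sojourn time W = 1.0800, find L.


Little's Law: L = lambda * W
= 2.9200 * 1.0800
= 3.1536

3.1536


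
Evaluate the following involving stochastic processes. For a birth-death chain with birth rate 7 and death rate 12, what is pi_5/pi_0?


For birth-death process, pi_n/pi_0 = (lambda/mu)^n
= (7/12)^5
= 0.0675

0.0675


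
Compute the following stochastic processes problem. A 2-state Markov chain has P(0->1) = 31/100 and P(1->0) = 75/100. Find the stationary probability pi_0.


Stationary distribution: pi_0 = p10/(p01+p10), pi_1 = p01/(p01+p10)
p01 = 0.3100, p10 = 0.7500
pi_0 = 0.7075

0.7075


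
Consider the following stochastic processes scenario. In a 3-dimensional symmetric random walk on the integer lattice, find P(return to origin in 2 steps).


P(return in 2 steps) = P(reverse first step) = 1/(2d)
= 1/6
= 0.1667

0.1667


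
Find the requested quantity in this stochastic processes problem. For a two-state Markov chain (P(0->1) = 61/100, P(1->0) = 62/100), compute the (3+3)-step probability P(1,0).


P^6 = P^3 * P^3
Computing via matrix multiplication of the transition matrix.
Entry (1,0) of P^6 = 0.5040

0.5040


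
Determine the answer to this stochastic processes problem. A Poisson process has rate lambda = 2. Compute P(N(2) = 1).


P(N(t)=k) = (lambda*t)^k * exp(-lambda*t) / k!
lambda*t = 4
= 4^1 * exp(-4) / 1!
= 4 * 0.0183 / 1
= 0.0733

0.0733


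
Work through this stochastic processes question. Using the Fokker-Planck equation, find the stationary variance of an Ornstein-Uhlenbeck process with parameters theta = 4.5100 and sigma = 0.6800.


Stationary variance = sigma^2 / (2*theta)
= 0.6800^2 / (2*4.5100)
= 0.4624 / 9.0200
= 0.0513

0.0513


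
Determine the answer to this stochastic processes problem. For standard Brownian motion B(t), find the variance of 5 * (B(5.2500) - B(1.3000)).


Var(alpha*(B(t)-B(s))) = alpha^2 * (t-s)
= 5^2 * (5.2500 - 1.3000)
= 25 * 3.9500
= 98.7500

98.7500


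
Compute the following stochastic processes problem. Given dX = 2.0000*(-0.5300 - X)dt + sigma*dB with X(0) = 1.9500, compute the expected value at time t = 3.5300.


E[X(t)] = mu + (X(0) - mu)*exp(-theta*t)
= -0.5300 + (1.9500 - -0.5300)*exp(-2.0000*3.5300)
= -0.5300 + 2.4800 * 8.5878e-04
= -0.5279

-0.5279


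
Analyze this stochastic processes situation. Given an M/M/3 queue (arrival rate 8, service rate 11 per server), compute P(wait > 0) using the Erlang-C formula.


a = lambda/mu = 0.7273
rho = a/c = 0.2424
Erlang-C formula applied:
C(c,a) = 0.0408

0.0408


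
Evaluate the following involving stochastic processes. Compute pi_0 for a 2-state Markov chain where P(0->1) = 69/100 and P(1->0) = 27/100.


Stationary distribution: pi_0 = p10/(p01+p10), pi_1 = p01/(p01+p10)
p01 = 0.6900, p10 = 0.2700
pi_0 = 0.2813

0.2813


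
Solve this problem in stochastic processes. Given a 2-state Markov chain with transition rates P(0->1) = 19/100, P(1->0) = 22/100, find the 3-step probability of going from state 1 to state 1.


Computing P^3 by matrix multiplication.
P = [[0.8100, 0.1900], [0.2200, 0.7800]]
After raising P to the power 3:
P^3(1,1) = 0.5736

0.5736


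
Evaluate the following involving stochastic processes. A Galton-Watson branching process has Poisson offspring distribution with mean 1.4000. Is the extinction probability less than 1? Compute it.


Since mu = 1.4000 > 1, extinction prob q < 1.
Solve s = exp(mu*(s-1)) iteratively.
q = 0.4890

0.4890


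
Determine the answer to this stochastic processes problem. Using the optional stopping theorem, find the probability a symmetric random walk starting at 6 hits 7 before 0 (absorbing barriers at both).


By optional stopping theorem: E(M at tau) = M(0) = 6
P(hit 7)*7 + P(hit 0)*0 = 6
P(hit 7) = (6 - 0)/(7 - 0) = 6/7 = 0.8571

0.8571


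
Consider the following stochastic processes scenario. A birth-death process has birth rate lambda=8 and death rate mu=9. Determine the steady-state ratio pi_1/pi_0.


For birth-death process, pi_n/pi_0 = (lambda/mu)^n
= (8/9)^1
= 0.8889

0.8889


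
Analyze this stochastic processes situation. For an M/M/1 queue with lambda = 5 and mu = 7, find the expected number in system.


rho = 5/7 = 0.7143
L = rho/(1-rho)
= 0.7143/0.2857
= 2.5000

2.5000


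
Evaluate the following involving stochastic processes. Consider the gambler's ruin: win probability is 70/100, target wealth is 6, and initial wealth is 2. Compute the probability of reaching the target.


Gambler's ruin formula:
r = q/p = 0.3000/0.7000 = 0.4286
P(win) = (1 - r^i)/(1 - r^N)
= (1 - 0.4286^2)/(1 - 0.4286^6)
= 0.8214

0.8214


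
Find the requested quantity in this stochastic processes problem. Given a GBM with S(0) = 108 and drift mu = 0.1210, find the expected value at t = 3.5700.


E[S(t)] = S(0) * exp(mu * t)
= 108 * exp(0.1210 * 3.5700)
= 108 * 1.5403
= 166.3512

166.3512


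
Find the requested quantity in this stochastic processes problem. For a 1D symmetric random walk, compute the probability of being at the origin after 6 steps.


P(S(6) = 0) = C(6,3) / 4^3
= 20 / 64
= 0.3125

0.3125


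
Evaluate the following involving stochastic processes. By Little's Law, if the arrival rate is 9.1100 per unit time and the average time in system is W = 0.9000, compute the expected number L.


Little's Law: L = lambda * W
= 9.1100 * 0.9000
= 8.1990

8.1990


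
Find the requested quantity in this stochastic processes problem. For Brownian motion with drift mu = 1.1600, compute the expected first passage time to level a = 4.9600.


Expected first passage time = a/mu
= 4.9600/1.1600
= 4.2759

4.2759


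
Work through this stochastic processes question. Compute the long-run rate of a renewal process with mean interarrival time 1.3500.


Long-run renewal rate = 1/E(X)
= 1/1.3500
= 0.7407

0.7407


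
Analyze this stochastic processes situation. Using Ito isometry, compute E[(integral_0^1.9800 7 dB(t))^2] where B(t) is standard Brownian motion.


By Ito isometry: E[(int f dB)^2] = int f^2 dt
= 7^2 * 1.9800
= 49 * 1.9800 = 97.0200

97.0200


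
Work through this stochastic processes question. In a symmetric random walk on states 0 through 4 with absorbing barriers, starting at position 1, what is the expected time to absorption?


For symmetric RW on 0,...,N with absorbing barriers, E(i) = i*(N-i)
E(1) = 1 * 3 = 3

3


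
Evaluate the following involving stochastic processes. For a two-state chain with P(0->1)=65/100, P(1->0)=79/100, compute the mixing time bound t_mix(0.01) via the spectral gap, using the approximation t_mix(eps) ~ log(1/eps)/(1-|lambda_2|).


lambda_2 = |1 - p01 - p10| = |1 - 0.6500 - 0.7900| = 0.4400
t_mix ~ log(1/eps)/(1 - |lambda_2|)
= log(100)/(1 - 0.4400) = 4.6052/0.5600
= 8.2235

8.2235


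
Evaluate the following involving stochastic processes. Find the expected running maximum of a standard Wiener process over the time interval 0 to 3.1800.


E(max B(s)) = sqrt(2t/pi)
= sqrt(2*3.1800/pi)
= sqrt(2.0245)
= 1.4228

1.4228


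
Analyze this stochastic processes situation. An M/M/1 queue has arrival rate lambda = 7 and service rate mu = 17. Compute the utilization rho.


rho = lambda/mu
= 7/17
= 0.4118

0.4118


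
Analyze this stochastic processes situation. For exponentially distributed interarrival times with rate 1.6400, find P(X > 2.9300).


P(X > t) = exp(-lambda * t)
= exp(-1.6400 * 2.9300)
= exp(-4.8052) = 0.0082

0.0082


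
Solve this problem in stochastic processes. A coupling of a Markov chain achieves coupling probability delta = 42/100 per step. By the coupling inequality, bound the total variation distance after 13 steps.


TV distance bound <= (1-delta)^n
= (1 - 0.4200)^13
= 0.5800^13
= 8.4055e-04

8.4055e-04


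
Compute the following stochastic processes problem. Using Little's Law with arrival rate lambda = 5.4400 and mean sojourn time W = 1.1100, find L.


Little's Law: L = lambda * W
= 5.4400 * 1.1100
= 6.0384

6.0384


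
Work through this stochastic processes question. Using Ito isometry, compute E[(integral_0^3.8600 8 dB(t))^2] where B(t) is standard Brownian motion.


By Ito isometry: E[(int f dB)^2] = int f^2 dt
= 8^2 * 3.8600
= 64 * 3.8600 = 247.0400

247.0400


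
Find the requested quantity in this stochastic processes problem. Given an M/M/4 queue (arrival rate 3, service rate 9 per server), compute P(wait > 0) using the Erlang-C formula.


a = lambda/mu = 0.3333
rho = a/c = 0.0833
Erlang-C formula applied:
C(c,a) = 4.0209e-04

4.0209e-04


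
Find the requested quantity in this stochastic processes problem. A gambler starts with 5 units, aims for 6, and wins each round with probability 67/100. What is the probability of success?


Gambler's ruin formula:
r = q/p = 0.3300/0.6700 = 0.4925
P(win) = (1 - r^i)/(1 - r^N)
= (1 - 0.4925^5)/(1 - 0.4925^6)
= 0.9851

0.9851


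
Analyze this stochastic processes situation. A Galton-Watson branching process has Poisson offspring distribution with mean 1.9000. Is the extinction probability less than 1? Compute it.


Since mu = 1.9000 > 1, extinction prob q < 1.
Solve s = exp(mu*(s-1)) iteratively.
q = 0.2328

0.2328


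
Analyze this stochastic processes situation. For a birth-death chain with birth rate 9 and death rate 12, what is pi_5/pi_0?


For birth-death process, pi_n/pi_0 = (lambda/mu)^n
= (9/12)^5
= 0.2373

0.2373


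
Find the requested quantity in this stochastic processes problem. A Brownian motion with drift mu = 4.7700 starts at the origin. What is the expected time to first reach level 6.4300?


Expected first passage time = a/mu
= 6.4300/4.7700
= 1.3480

1.3480


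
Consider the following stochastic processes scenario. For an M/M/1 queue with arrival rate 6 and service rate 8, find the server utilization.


rho = lambda/mu
= 6/8
= 0.7500

0.7500


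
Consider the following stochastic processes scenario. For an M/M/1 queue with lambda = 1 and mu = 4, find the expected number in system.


rho = 1/4 = 0.2500
L = rho/(1-rho)
= 0.2500/0.7500
= 0.3333

0.3333


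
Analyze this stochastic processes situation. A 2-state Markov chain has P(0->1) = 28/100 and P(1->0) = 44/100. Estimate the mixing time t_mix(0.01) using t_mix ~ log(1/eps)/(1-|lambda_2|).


lambda_2 = |1 - p01 - p10| = |1 - 0.2800 - 0.4400| = 0.2800
t_mix ~ log(1/eps)/(1 - |lambda_2|)
= log(100)/(1 - 0.2800) = 4.6052/0.7200
= 6.3961

6.3961


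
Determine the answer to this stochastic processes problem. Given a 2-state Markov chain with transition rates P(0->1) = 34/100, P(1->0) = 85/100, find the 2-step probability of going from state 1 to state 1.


Computing P^2 by matrix multiplication.
P = [[0.6600, 0.3400], [0.8500, 0.1500]]
After raising P to the power 2:
P^2(1,1) = 0.3115

0.3115


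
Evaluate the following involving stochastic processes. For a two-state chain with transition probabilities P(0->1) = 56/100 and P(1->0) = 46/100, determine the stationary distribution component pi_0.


Stationary distribution: pi_0 = p10/(p01+p10), pi_1 = p01/(p01+p10)
p01 = 0.5600, p10 = 0.4600
pi_0 = 0.4510

0.4510


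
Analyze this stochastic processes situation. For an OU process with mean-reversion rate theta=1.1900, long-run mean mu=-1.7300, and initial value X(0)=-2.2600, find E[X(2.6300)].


E[X(t)] = mu + (X(0) - mu)*exp(-theta*t)
= -1.7300 + (-2.2600 - -1.7300)*exp(-1.1900*2.6300)
= -1.7300 + -0.5300 * 0.0437
= -1.7532

-1.7532


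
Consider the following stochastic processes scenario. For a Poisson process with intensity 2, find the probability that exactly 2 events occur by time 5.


P(N(t)=k) = (lambda*t)^k * exp(-lambda*t) / k!
lambda*t = 10
= 10^2 * exp(-10) / 2!
= 100 * 4.5400e-05 / 2
= 0.0023

0.0023


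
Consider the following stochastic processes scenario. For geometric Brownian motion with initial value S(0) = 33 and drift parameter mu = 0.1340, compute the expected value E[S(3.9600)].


E[S(t)] = S(0) * exp(mu * t)
= 33 * exp(0.1340 * 3.9600)
= 33 * 1.7000
= 56.1007

56.1007


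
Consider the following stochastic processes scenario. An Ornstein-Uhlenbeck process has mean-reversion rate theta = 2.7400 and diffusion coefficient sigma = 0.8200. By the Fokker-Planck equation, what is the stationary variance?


Stationary variance = sigma^2 / (2*theta)
= 0.8200^2 / (2*2.7400)
= 0.6724 / 5.4800
= 0.1227

0.1227


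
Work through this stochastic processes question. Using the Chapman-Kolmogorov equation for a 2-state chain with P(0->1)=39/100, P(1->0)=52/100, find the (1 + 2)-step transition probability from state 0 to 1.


P^3 = P^1 * P^2
Computing via matrix multiplication of the transition matrix.
Entry (0,1) of P^3 = 0.4283

0.4283


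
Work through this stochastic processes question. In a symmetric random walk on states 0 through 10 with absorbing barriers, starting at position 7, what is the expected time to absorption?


For symmetric RW on 0,...,N with absorbing barriers, E(i) = i*(N-i)
E(7) = 7 * 3 = 21

21


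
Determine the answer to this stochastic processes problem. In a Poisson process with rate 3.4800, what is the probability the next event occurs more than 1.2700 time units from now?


P(X > t) = exp(-lambda * t)
= exp(-3.4800 * 1.2700)
= exp(-4.4196) = 0.0120

0.0120


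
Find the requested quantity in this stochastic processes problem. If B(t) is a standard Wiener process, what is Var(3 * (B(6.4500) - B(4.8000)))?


Var(alpha*(B(t)-B(s))) = alpha^2 * (t-s)
= 3^2 * (6.4500 - 4.8000)
= 9 * 1.6500
= 14.8500

14.8500


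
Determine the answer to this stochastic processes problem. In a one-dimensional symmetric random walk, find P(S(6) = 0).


P(S(6) = 0) = C(6,3) / 4^3
= 20 / 64
= 0.3125

0.3125


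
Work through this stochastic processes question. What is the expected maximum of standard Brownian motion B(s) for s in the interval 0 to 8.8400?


E(max B(s)) = sqrt(2t/pi)
= sqrt(2*8.8400/pi)
= sqrt(5.6277)
= 2.3723

2.3723


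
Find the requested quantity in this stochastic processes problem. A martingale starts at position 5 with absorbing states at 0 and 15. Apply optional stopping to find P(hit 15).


By optional stopping theorem: E(M at tau) = M(0) = 5
P(hit 15)*15 + P(hit 0)*0 = 5
P(hit 15) = (5 - 0)/(15 - 0) = 1/3 = 0.3333

0.3333


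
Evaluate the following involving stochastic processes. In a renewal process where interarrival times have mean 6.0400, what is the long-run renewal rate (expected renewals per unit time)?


Long-run renewal rate = 1/E(X)
= 1/6.0400
= 0.1656

0.1656


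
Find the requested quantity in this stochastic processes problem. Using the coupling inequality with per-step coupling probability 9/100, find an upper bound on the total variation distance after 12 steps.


TV distance bound <= (1-delta)^n
= (1 - 0.0900)^12
= 0.9100^12
= 0.3225

0.3225


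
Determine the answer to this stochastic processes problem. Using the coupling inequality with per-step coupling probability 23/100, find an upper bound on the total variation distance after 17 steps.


TV distance bound <= (1-delta)^n
= (1 - 0.2300)^17
= 0.7700^17
= 0.0118

0.0118


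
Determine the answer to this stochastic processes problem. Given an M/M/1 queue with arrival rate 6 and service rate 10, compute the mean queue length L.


rho = 6/10 = 0.6000
L = rho/(1-rho)
= 0.6000/0.4000
= 1.5000

1.5000


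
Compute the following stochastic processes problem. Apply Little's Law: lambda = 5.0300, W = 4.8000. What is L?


Little's Law: L = lambda * W
= 5.0300 * 4.8000
= 24.1440

24.1440


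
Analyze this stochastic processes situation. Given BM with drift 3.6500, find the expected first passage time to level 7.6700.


Expected first passage time = a/mu
= 7.6700/3.6500
= 2.1014

2.1014


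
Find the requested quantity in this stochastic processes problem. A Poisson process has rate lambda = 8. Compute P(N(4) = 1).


P(N(t)=k) = (lambda*t)^k * exp(-lambda*t) / k!
lambda*t = 32
= 32^1 * exp(-32) / 1!
= 32 * 1.2664e-14 / 1
= 4.0525e-13

4.0525e-13


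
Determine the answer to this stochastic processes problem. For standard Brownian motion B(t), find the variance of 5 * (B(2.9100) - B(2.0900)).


Var(alpha*(B(t)-B(s))) = alpha^2 * (t-s)
= 5^2 * (2.9100 - 2.0900)
= 25 * 0.8200
= 20.5000

20.5000


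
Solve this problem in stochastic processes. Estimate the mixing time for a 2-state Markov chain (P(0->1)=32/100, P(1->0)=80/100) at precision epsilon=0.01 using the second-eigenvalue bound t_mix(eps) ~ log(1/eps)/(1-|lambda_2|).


lambda_2 = |1 - p01 - p10| = |1 - 0.3200 - 0.8000| = 0.1200
t_mix ~ log(1/eps)/(1 - |lambda_2|)
= log(100)/(1 - 0.1200) = 4.6052/0.8800
= 5.2331

5.2331


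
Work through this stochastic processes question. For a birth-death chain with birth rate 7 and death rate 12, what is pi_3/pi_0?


For birth-death process, pi_n/pi_0 = (lambda/mu)^n
= (7/12)^3
= 0.1985

0.1985


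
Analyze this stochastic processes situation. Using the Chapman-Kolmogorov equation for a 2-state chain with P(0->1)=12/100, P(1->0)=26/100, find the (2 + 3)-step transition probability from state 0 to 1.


P^5 = P^2 * P^3
Computing via matrix multiplication of the transition matrix.
Entry (0,1) of P^5 = 0.2869

0.2869


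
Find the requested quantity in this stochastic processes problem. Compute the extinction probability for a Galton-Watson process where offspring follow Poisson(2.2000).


Since mu = 2.2000 > 1, extinction prob q < 1.
Solve s = exp(mu*(s-1)) iteratively.
q = 0.1563

0.1563


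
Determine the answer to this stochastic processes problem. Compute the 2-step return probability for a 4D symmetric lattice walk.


P(return in 2 steps) = P(reverse first step) = 1/(2d)
= 1/8
= 0.1250

0.1250


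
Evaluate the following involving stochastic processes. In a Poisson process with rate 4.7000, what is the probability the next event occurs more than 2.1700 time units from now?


P(X > t) = exp(-lambda * t)
= exp(-4.7000 * 2.1700)
= exp(-10.1990) = 3.7208e-05

3.7208e-05


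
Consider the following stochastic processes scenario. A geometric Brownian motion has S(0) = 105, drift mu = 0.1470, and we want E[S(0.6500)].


E[S(t)] = S(0) * exp(mu * t)
= 105 * exp(0.1470 * 0.6500)
= 105 * 1.1003
= 115.5277

115.5277


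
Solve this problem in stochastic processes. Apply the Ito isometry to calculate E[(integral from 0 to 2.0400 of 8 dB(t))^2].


By Ito isometry: E[(int f dB)^2] = int f^2 dt
= 8^2 * 2.0400
= 64 * 2.0400 = 130.5600

130.5600


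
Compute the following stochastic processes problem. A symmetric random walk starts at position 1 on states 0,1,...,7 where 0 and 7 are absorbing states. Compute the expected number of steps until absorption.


For symmetric RW on 0,...,N with absorbing barriers, E(i) = i*(N-i)
E(1) = 1 * 6 = 6

6


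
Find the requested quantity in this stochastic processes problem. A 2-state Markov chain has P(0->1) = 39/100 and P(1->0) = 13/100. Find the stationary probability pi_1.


Stationary distribution: pi_0 = p10/(p01+p10), pi_1 = p01/(p01+p10)
p01 = 0.3900, p10 = 0.1300
pi_1 = 0.7500

0.7500


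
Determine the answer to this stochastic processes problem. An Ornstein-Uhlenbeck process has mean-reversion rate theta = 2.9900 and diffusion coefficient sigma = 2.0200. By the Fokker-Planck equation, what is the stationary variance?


Stationary variance = sigma^2 / (2*theta)
= 2.0200^2 / (2*2.9900)
= 4.0804 / 5.9800
= 0.6823

0.6823
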